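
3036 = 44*69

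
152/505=152/505 = 0.30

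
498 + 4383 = 4881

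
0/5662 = 0 = 0.00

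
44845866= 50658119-5812253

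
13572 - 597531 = - 583959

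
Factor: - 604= - 2^2 * 151^1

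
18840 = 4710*4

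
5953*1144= 6810232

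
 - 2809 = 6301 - 9110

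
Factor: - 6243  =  -3^1*2081^1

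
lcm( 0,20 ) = 0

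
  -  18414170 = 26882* ( - 685 ) 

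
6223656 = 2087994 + 4135662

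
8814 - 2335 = 6479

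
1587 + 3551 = 5138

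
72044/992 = 72 +5/8= 72.62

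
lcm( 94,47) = 94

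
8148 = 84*97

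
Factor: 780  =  2^2*3^1*5^1 *13^1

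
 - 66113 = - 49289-16824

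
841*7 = 5887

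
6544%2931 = 682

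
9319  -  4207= 5112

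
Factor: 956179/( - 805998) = - 2^ ( - 1 )*3^( - 1) * 7^1*23^1*5939^1*134333^( - 1 )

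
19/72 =19/72=0.26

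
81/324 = 1/4=0.25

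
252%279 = 252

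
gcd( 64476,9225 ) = 9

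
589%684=589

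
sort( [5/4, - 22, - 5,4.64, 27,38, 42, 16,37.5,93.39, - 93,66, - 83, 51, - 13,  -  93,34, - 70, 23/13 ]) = [ - 93,  -  93, - 83, - 70, - 22, - 13, - 5,5/4,23/13,4.64,16,27,34,37.5,38,42 , 51,66,93.39 ] 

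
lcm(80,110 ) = 880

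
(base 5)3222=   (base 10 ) 437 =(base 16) 1b5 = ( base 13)278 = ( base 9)535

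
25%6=1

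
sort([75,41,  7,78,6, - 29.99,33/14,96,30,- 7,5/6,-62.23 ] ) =[ - 62.23, - 29.99,-7,5/6,33/14,6, 7,30,  41, 75 , 78,96 ]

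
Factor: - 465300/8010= - 5170/89 = -  2^1*5^1*11^1 * 47^1*89^(-1) 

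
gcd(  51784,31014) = 2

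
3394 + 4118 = 7512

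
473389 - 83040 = 390349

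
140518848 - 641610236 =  - 501091388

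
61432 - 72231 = - 10799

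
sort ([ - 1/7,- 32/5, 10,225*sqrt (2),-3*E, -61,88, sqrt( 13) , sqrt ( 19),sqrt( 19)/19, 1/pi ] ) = [-61, - 3*E, - 32/5, - 1/7,  sqrt(19 ) /19,  1/pi,sqrt(13 ), sqrt( 19 ),10,88 , 225*sqrt ( 2 )]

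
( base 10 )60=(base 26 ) 28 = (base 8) 74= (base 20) 30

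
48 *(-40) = - 1920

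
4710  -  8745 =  - 4035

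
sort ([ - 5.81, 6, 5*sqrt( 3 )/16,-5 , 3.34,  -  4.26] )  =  [ - 5.81, - 5 ,- 4.26, 5*sqrt( 3 )/16,3.34,6]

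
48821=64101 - 15280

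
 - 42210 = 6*(-7035) 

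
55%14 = 13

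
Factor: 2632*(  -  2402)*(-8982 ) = 56784778848 = 2^5*3^2*7^1*47^1 * 499^1*1201^1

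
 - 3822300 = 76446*( - 50 ) 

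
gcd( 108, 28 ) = 4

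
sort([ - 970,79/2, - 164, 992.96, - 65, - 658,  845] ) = [ - 970 , - 658, - 164, - 65, 79/2, 845,992.96 ]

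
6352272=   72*88226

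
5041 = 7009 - 1968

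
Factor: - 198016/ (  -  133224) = 2^4*3^(- 1)*17^1 * 61^( - 1) = 272/183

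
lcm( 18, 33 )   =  198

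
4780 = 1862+2918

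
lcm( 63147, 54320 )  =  5051760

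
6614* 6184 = 40900976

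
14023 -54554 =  - 40531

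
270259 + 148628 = 418887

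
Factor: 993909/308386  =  2^( - 1) * 3^1*7^1 * 13^( - 1 ) *19^1 * 29^ ( - 1)*47^1*53^1*409^( - 1)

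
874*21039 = 18388086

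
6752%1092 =200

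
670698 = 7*95814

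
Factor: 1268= 2^2 * 317^1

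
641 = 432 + 209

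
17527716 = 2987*5868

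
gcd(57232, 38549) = 7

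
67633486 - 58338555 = 9294931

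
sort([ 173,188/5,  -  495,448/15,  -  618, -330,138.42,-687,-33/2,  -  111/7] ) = [ -687,  -  618,- 495 , - 330 , - 33/2, - 111/7 , 448/15,188/5, 138.42, 173 ] 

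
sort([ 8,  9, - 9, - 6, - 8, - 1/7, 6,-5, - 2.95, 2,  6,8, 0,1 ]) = [ - 9, - 8, - 6, - 5,  -  2.95, - 1/7, 0, 1,2, 6,6,  8, 8,9]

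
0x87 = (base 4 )2013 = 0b10000111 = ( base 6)343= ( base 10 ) 135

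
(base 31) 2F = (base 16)4d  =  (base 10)77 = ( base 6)205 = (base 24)35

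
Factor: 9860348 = 2^2*29^1*167^1*509^1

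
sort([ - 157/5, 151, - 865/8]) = [ - 865/8, - 157/5,  151 ] 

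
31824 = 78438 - 46614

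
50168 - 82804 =  -  32636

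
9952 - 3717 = 6235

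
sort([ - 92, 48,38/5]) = [ - 92,38/5, 48]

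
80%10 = 0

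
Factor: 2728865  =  5^1*  545773^1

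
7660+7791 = 15451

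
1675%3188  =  1675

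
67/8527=67/8527 =0.01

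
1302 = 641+661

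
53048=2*26524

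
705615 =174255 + 531360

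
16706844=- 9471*( - 1764) 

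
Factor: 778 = 2^1 * 389^1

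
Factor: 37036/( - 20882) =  - 94/53 = - 2^1*47^1*53^(-1) 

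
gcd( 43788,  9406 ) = 2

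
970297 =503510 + 466787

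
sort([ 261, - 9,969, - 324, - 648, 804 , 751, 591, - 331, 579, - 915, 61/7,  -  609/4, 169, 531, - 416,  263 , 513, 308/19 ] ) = [ - 915, - 648, - 416, - 331 , - 324, - 609/4, - 9, 61/7, 308/19,169,  261,263, 513, 531, 579, 591 , 751, 804, 969]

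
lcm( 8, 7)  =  56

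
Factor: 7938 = 2^1*3^4*7^2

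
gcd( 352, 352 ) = 352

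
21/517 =21/517 = 0.04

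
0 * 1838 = 0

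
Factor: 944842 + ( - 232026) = 712816 = 2^4 *13^1*23^1*149^1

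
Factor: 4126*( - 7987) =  - 32954362=- 2^1*7^2*163^1*2063^1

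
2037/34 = 2037/34 =59.91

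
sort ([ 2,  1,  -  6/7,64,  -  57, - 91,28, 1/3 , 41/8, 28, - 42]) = [- 91,-57, - 42,  -  6/7, 1/3,1 , 2,  41/8,  28,28, 64 ] 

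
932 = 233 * 4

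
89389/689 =129 + 508/689 = 129.74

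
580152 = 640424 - 60272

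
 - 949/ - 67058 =949/67058   =  0.01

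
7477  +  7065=14542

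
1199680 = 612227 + 587453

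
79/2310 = 79/2310 =0.03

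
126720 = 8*15840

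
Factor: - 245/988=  - 2^( - 2)*5^1*7^2  *  13^( - 1 )*19^( - 1)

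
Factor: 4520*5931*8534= 2^4*3^2*5^1*17^1*113^1*251^1*659^1 = 228780496080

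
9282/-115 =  - 9282/115 =- 80.71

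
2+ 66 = 68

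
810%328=154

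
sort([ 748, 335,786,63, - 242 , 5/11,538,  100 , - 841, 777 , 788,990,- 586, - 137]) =[ -841 , - 586 ,-242,-137  ,  5/11, 63, 100, 335,538, 748,777, 786,788, 990 ] 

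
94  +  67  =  161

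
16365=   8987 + 7378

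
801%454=347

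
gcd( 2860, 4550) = 130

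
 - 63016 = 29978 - 92994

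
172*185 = 31820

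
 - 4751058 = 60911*(- 78 )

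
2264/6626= 1132/3313 = 0.34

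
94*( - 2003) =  - 188282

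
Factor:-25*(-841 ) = 5^2*29^2 =21025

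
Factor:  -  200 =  - 2^3*5^2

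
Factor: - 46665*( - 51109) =2385001485  =  3^2 * 5^1 * 17^1*61^1 *51109^1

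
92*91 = 8372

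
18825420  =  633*29740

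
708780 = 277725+431055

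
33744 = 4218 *8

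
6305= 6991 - 686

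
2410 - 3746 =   -  1336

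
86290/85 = 1015+3/17 = 1015.18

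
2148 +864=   3012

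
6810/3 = 2270 = 2270.00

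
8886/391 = 8886/391 = 22.73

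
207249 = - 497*( - 417) 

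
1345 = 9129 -7784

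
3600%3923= 3600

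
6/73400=3/36700 = 0.00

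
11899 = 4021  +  7878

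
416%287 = 129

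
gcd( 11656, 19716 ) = 124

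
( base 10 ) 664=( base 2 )1010011000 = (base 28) NK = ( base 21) 1AD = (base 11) 554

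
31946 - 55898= -23952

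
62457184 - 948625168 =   -  886167984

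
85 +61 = 146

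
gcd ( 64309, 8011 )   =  1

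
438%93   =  66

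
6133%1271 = 1049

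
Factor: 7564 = 2^2*31^1 * 61^1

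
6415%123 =19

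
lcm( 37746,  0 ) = 0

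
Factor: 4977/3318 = 3/2 = 2^(- 1 )*3^1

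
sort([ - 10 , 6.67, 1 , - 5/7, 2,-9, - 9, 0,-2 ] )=[ - 10, - 9, - 9, - 2,- 5/7,0 , 1 , 2, 6.67] 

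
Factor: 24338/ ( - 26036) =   -  2^(-1 )*23^( - 1)*43^1 = - 43/46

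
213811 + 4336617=4550428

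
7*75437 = 528059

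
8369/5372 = 8369/5372 =1.56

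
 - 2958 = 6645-9603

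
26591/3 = 26591/3 =8863.67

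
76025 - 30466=45559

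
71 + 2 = 73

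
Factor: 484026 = 2^1*3^1*80671^1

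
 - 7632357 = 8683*( - 879 )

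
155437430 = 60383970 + 95053460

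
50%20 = 10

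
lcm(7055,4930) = 409190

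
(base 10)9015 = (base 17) 1e35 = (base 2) 10001100110111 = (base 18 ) 19ef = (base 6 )105423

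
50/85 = 10/17 = 0.59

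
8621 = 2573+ 6048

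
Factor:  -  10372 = - 2^2*2593^1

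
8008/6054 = 4004/3027 = 1.32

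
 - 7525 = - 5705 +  - 1820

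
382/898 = 191/449 = 0.43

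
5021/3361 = 1 + 1660/3361 = 1.49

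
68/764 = 17/191= 0.09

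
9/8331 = 3/2777 = 0.00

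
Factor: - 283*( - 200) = 56600 = 2^3*5^2*283^1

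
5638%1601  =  835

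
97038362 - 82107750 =14930612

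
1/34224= 1/34224 = 0.00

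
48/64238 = 24/32119 = 0.00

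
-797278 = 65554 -862832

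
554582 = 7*79226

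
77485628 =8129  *9532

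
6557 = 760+5797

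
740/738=370/369 = 1.00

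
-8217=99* (-83)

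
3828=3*1276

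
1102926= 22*50133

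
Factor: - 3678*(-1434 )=5274252 = 2^2*3^2 * 239^1 * 613^1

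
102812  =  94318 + 8494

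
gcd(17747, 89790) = 1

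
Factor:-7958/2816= -2^(-7)*11^( - 1)*23^1*  173^1 = -3979/1408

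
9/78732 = 1/8748 = 0.00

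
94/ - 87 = -2 + 80/87 = - 1.08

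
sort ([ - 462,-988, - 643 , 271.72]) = [-988, - 643, - 462, 271.72 ]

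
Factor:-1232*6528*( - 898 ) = 2^12*3^1*7^1*11^1*17^1*449^1 = 7222161408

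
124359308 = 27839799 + 96519509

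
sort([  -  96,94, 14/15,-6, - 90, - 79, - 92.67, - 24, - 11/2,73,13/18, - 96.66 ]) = [ - 96.66,  -  96, - 92.67,  -  90, - 79, - 24,-6, - 11/2, 13/18,14/15, 73, 94] 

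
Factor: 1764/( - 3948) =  - 3^1*7^1*47^( - 1 ) = - 21/47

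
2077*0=0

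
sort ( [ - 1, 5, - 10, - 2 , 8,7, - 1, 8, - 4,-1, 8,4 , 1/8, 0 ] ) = [-10, - 4, - 2, - 1, - 1, - 1,0, 1/8, 4,5 , 7,8,8, 8 ]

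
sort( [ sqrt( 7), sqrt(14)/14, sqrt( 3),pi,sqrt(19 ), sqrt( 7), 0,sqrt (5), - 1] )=[-1, 0,sqrt( 14)/14, sqrt( 3),  sqrt( 5), sqrt(7), sqrt( 7), pi, sqrt ( 19) ] 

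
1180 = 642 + 538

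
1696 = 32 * 53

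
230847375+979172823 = 1210020198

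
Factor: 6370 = 2^1*5^1*7^2*13^1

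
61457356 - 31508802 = 29948554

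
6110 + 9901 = 16011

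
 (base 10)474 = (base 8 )732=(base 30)FO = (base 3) 122120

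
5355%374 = 119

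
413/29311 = 413/29311 = 0.01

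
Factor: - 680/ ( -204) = 2^1*3^ ( - 1)*5^1 =10/3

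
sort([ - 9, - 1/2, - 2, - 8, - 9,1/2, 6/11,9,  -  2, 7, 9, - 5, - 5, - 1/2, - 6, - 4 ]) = [ - 9, - 9 , - 8,-6, - 5, - 5, - 4, - 2, - 2,-1/2, - 1/2, 1/2,  6/11,7, 9, 9]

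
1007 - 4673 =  - 3666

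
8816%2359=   1739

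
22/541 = 22/541 = 0.04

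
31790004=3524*9021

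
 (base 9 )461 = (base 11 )315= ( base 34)b5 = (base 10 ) 379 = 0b101111011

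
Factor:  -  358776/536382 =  - 604/903 = - 2^2*3^(-1 )*7^ (-1)*43^( - 1)*151^1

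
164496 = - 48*( -3427)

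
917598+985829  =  1903427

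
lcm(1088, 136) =1088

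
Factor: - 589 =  - 19^1*31^1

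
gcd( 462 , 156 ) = 6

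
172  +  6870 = 7042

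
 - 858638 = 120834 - 979472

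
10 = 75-65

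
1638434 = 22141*74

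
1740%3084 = 1740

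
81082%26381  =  1939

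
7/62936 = 7/62936 = 0.00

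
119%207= 119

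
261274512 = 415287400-154012888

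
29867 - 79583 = -49716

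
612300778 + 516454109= 1128754887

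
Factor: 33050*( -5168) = -2^5*5^2*17^1 *19^1 *661^1 = - 170802400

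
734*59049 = 43341966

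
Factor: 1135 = 5^1*227^1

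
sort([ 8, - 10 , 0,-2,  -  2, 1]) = [-10, - 2, - 2, 0, 1, 8]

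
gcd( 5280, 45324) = 12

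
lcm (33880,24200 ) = 169400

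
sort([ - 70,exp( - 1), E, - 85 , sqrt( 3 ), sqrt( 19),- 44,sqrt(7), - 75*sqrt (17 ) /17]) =[ - 85, - 70,-44, - 75  *sqrt( 17 ) /17, exp( - 1 ), sqrt( 3), sqrt(7), E, sqrt(  19)] 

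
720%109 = 66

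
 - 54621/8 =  - 54621/8 = - 6827.62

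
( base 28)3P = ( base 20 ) 59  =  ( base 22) 4l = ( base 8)155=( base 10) 109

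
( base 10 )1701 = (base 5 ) 23301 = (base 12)B99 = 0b11010100101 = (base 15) 786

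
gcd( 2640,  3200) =80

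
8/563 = 8/563 = 0.01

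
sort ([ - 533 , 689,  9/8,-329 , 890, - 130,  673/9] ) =[ - 533, - 329, - 130,  9/8,  673/9, 689, 890 ] 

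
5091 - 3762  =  1329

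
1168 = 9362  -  8194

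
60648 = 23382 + 37266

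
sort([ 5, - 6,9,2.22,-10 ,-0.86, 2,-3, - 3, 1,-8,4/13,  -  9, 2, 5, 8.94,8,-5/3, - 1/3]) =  [-10,  -  9,-8, - 6, - 3,-3,-5/3,-0.86, - 1/3, 4/13 , 1, 2, 2,2.22,5 , 5, 8,8.94,9]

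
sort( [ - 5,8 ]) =[ - 5,8 ] 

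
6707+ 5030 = 11737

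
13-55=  - 42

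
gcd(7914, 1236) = 6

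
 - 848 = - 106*8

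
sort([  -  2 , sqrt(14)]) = [ -2,  sqrt(14)]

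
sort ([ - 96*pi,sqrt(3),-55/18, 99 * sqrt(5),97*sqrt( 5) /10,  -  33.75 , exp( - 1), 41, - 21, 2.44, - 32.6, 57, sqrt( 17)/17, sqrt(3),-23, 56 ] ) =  [ - 96 * pi,-33.75, - 32.6, - 23,-21, - 55/18,sqrt (17) /17, exp(- 1),sqrt (3),sqrt( 3), 2.44,97 * sqrt(5) /10, 41,56,  57,99* sqrt( 5) ] 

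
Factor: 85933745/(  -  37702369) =-5^1 * 41^1 * 859^ (-1)*43891^(-1)*419189^1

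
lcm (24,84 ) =168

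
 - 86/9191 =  - 1  +  9105/9191  =  - 0.01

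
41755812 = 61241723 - 19485911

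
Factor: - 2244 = -2^2*3^1*11^1*17^1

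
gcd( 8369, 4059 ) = 1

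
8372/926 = 9 + 19/463 = 9.04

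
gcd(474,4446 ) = 6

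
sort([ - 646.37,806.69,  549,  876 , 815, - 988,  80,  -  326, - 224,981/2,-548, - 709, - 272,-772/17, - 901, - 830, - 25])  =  [ - 988, - 901 , - 830, - 709 , - 646.37,- 548, - 326, - 272 , - 224,  -  772/17, -25,80, 981/2,549,806.69,815,876]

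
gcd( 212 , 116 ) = 4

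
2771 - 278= 2493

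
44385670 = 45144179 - 758509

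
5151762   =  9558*539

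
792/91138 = 396/45569 = 0.01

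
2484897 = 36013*69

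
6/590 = 3/295 = 0.01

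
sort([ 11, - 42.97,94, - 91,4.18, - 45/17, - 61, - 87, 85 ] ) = [ - 91, - 87,-61,-42.97, - 45/17, 4.18,11,85,94 ] 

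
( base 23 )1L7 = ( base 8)1773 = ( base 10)1019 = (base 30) 13t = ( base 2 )1111111011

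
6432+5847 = 12279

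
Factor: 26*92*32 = 76544 = 2^8*13^1*23^1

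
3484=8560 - 5076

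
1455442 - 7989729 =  -6534287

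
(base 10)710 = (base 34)KU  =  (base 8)1306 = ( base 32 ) M6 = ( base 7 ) 2033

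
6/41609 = 6/41609 =0.00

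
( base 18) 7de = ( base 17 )8c0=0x9d4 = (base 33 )2a8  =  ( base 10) 2516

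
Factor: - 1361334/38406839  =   - 2^1*3^1 * 13^1*31^1*83^ ( - 1)*563^1*462733^( - 1)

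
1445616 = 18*80312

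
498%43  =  25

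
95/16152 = 95/16152 = 0.01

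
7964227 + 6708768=14672995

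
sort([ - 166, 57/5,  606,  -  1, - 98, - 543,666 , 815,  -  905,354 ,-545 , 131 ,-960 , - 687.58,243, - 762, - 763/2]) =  [-960,-905, - 762,-687.58,-545, -543, - 763/2, - 166, - 98,  -  1, 57/5,  131, 243,  354, 606, 666,815] 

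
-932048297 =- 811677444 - 120370853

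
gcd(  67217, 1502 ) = 1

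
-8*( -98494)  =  787952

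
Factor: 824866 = 2^1*7^2*19^1* 443^1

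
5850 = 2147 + 3703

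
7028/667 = 7028/667 = 10.54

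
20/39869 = 20/39869 =0.00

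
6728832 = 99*67968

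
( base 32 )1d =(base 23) 1M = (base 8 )55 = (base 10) 45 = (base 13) 36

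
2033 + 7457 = 9490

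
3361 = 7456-4095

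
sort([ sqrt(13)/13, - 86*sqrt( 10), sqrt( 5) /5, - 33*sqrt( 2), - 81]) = [ - 86*sqrt( 10 ), - 81, - 33*sqrt( 2), sqrt(13)/13, sqrt ( 5)/5 ] 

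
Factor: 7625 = 5^3*61^1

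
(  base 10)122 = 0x7A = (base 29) 46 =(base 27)4E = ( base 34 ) 3k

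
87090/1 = 87090  =  87090.00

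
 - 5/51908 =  - 1 + 51903/51908 = - 0.00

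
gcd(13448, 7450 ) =2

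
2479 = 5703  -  3224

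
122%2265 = 122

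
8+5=13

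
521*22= 11462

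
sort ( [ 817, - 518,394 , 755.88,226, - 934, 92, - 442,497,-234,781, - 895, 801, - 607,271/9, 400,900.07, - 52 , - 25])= [-934, - 895, - 607, - 518, - 442, - 234,-52, - 25,271/9 , 92,226,394,400, 497,  755.88,781,801, 817, 900.07 ]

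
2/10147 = 2/10147 = 0.00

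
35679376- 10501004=25178372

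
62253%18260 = 7473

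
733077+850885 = 1583962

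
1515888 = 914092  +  601796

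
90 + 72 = 162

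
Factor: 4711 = 7^1 * 673^1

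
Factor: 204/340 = 3^1*5^(  -  1) =3/5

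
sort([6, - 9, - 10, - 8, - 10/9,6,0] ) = [ -10, - 9, - 8, - 10/9, 0,6,6]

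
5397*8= 43176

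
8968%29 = 7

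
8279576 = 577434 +7702142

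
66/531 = 22/177 = 0.12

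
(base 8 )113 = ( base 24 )33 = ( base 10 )75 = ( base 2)1001011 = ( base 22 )39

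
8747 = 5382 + 3365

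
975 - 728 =247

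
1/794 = 1/794=   0.00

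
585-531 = 54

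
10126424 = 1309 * 7736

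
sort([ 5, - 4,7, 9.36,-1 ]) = [ - 4, - 1,5, 7, 9.36]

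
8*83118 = 664944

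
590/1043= 590/1043 = 0.57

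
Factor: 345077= 61^1 * 5657^1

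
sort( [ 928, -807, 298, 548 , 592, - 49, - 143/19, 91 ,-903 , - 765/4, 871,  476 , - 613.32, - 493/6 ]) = [  -  903, - 807, - 613.32 , - 765/4, - 493/6, - 49, - 143/19,91,298,476,548,592, 871, 928 ]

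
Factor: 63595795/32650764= 2^( -2 )*3^ ( - 1)*5^1*2720897^( - 1)*12719159^1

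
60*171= 10260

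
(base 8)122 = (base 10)82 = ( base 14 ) 5c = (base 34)2e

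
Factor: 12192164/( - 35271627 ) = -2^2 * 3^ ( - 1 )* 23^( -1)*29^ ( - 1 )*17627^( - 1)*3048041^1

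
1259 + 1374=2633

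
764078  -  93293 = 670785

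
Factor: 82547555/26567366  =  2^(-1)*5^1 * 7^( - 1 )*37^1*41^1*10883^1*1897669^( - 1 )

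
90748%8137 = 1241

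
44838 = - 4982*(-9 )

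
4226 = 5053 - 827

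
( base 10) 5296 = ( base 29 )68i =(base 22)AKG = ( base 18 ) g64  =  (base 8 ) 12260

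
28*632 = 17696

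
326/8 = 40 + 3/4 = 40.75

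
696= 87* 8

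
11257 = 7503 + 3754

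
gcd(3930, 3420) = 30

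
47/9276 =47/9276 = 0.01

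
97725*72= 7036200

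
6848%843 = 104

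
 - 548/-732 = 137/183 =0.75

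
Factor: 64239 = 3^1*7^2 * 19^1*23^1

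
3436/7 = 490+6/7=490.86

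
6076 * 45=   273420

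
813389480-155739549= 657649931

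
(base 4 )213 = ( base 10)39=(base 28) 1b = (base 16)27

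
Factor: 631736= 2^3 * 7^1*29^1*389^1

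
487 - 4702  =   - 4215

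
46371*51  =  2364921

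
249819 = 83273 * 3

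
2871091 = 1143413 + 1727678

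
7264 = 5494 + 1770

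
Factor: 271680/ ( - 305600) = -849/955 = -3^1*5^( - 1 )*191^( - 1 )*283^1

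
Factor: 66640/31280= 7^2*23^(-1 ) = 49/23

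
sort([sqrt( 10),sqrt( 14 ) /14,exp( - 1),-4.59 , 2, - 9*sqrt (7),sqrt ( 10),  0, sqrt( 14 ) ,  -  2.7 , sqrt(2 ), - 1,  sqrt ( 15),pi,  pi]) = [ - 9*sqrt(7), - 4.59, - 2.7, - 1,0, sqrt(14) /14,  exp( - 1 ),  sqrt(2), 2,  pi , pi, sqrt(10) , sqrt(10 ), sqrt(14 ),sqrt( 15 )] 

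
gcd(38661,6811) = 49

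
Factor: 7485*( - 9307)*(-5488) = 2^4*3^1* 5^1*7^3*41^1*227^1 * 499^1 = 382309967760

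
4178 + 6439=10617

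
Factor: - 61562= - 2^1* 30781^1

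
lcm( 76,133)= 532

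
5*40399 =201995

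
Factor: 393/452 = 2^(- 2 )*3^1 * 113^( -1)* 131^1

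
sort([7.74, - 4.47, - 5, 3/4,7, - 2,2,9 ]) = [ - 5, - 4.47,-2,  3/4, 2,  7, 7.74, 9]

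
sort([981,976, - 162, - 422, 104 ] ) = [ - 422, - 162, 104,976, 981 ] 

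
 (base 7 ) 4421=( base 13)94a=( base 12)abb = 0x62F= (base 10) 1583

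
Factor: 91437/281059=3^1*29^1 * 53^(-1) * 1051^1*5303^( - 1 )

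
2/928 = 1/464 = 0.00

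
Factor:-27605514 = - 2^1 * 3^1 * 599^1*7681^1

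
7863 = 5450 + 2413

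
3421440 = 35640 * 96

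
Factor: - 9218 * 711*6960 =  - 2^5*3^3*5^1*11^1*29^1*79^1*419^1 = - 45615826080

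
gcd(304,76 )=76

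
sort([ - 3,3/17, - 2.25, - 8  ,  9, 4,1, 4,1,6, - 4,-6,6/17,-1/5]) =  [ - 8, - 6,-4,-3, -2.25, - 1/5,3/17,6/17,1,1,4 , 4,6,9 ]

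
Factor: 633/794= 2^(  -  1)*3^1 * 211^1*397^( - 1 ) 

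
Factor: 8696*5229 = 2^3*3^2*7^1*83^1*1087^1  =  45471384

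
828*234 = 193752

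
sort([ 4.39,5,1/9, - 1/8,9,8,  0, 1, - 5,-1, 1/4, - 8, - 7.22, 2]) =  [ - 8, - 7.22, - 5 , - 1, - 1/8,  0, 1/9 , 1/4,1, 2,4.39,5, 8, 9 ] 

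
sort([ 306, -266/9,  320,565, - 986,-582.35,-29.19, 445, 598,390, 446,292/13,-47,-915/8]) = [ - 986, - 582.35  ,  -  915/8, -47, - 266/9, - 29.19,292/13,306 , 320 , 390,445, 446,565 , 598 ] 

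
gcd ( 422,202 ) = 2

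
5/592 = 5/592 = 0.01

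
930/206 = 4 + 53/103 = 4.51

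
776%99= 83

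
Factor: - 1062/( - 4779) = 2/9 = 2^1*3^ ( - 2)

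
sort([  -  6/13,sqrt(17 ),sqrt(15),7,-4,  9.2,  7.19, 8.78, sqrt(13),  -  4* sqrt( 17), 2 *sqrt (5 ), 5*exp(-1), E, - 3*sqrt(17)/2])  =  [-4 * sqrt(17 ),- 3*sqrt (17 ) /2,-4, - 6/13,5*exp (-1) , E, sqrt( 13),sqrt( 15 ), sqrt(17 ), 2*sqrt( 5), 7, 7.19 , 8.78, 9.2]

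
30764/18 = 1709 +1/9 = 1709.11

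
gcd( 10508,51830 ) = 142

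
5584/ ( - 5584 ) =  - 1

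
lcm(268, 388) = 25996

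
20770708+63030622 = 83801330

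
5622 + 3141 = 8763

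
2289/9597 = 109/457 = 0.24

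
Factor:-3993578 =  - 2^1*1033^1*1933^1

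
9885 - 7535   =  2350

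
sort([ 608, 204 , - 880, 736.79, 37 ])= [ - 880, 37, 204,  608 , 736.79 ]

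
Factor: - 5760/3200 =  - 9/5=   - 3^2* 5^( - 1)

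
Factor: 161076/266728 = 93/154 = 2^ (-1)*3^1 * 7^ ( -1)  *11^( - 1)*31^1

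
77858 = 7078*11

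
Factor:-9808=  - 2^4 * 613^1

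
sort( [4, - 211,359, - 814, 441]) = [ - 814,-211, 4, 359, 441]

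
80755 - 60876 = 19879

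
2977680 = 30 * 99256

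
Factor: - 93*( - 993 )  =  92349 = 3^2 * 31^1 * 331^1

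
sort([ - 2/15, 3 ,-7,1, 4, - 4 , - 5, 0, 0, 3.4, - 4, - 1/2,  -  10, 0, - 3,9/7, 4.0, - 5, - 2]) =[ - 10, - 7, - 5,- 5, - 4, - 4, - 3, - 2, - 1/2, - 2/15, 0 , 0, 0, 1,  9/7, 3,3.4, 4,4.0]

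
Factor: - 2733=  - 3^1*911^1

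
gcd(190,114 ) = 38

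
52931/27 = 1960 + 11/27= 1960.41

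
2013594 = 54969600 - 52956006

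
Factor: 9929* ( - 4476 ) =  - 44442204 = -  2^2*3^1*373^1*9929^1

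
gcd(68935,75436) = 1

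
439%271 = 168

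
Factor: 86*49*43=181202 = 2^1 * 7^2 * 43^2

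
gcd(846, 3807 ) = 423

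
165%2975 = 165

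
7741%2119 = 1384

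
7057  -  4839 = 2218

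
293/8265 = 293/8265 = 0.04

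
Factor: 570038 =2^1*7^1* 19^1*2143^1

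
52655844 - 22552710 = 30103134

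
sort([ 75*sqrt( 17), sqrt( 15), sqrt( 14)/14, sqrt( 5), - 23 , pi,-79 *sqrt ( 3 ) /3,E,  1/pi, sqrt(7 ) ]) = [ - 79*sqrt( 3 ) /3, - 23 , sqrt ( 14)/14, 1/pi,sqrt( 5),sqrt( 7),  E,  pi, sqrt (15),75* sqrt( 17 ) ]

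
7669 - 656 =7013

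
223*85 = 18955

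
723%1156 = 723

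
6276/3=2092 =2092.00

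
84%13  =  6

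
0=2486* 0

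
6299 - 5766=533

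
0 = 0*82789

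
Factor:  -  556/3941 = - 2^2*7^(-1)*139^1*563^( - 1 ) 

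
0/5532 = 0 = 0.00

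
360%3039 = 360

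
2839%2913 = 2839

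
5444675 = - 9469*( - 575 ) 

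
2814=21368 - 18554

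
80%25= 5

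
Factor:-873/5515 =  - 3^2*5^(  -  1) * 97^1*1103^( - 1) 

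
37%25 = 12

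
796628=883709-87081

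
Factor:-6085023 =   -  3^1*7^1*289763^1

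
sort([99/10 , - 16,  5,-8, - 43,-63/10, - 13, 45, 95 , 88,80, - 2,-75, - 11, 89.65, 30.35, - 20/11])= [  -  75, - 43, - 16, - 13, - 11 , -8,-63/10,  -  2, - 20/11, 5,99/10, 30.35, 45,80, 88, 89.65 , 95 ]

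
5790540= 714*8110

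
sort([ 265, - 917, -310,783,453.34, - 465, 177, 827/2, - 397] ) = [ - 917, - 465, - 397, - 310,177, 265, 827/2, 453.34, 783 ] 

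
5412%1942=1528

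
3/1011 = 1/337 = 0.00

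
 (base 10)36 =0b100100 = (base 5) 121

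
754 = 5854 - 5100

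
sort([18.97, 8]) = [ 8,18.97 ] 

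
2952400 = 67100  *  44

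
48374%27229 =21145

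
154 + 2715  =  2869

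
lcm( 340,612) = 3060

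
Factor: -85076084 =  - 2^2*641^1*33181^1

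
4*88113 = 352452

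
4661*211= 983471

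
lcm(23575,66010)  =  330050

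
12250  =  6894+5356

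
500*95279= 47639500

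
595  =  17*35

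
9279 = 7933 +1346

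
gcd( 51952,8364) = 68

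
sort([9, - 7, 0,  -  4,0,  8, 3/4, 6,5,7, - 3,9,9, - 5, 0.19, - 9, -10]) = [ - 10, - 9,  -  7, - 5, - 4, - 3,0,0,0.19, 3/4,5,6,7,8, 9, 9,9]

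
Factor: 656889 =3^1 * 218963^1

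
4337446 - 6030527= - 1693081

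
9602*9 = 86418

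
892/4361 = 892/4361 =0.20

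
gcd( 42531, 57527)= 1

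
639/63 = 71/7=10.14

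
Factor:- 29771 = -7^1*4253^1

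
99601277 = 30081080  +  69520197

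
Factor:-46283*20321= - 940516843 = -  7^1 * 31^1 *1493^1* 2903^1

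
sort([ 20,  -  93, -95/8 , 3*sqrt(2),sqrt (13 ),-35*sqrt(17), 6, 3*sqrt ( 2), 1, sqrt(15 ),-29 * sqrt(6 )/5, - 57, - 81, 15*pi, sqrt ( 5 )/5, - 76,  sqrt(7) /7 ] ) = [  -  35*sqrt (17),- 93,-81,-76, - 57, - 29*sqrt( 6)/5, - 95/8,  sqrt(7) /7,sqrt (5 )/5,  1, sqrt(13 ),sqrt( 15 ), 3 * sqrt ( 2), 3 * sqrt (2 ), 6, 20,15  *pi]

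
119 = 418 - 299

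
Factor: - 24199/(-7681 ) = 7^1 * 3457^1 * 7681^(-1 )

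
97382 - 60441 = 36941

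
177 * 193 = 34161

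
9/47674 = 9/47674 =0.00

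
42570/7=6081 + 3/7 = 6081.43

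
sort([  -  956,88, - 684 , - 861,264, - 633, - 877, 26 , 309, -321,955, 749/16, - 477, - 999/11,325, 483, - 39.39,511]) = [ - 956, - 877, - 861, - 684, - 633,  -  477, - 321,-999/11, - 39.39, 26, 749/16, 88,264, 309,325,483, 511, 955 ] 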